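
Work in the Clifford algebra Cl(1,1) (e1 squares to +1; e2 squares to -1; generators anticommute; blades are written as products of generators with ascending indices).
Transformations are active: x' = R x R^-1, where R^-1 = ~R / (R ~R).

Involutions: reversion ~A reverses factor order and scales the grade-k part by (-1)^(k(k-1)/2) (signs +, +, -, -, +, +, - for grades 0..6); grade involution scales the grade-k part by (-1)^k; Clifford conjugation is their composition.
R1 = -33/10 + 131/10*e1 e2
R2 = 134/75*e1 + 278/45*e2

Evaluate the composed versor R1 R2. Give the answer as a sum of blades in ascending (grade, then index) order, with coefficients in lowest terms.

Distribute over the terms of R1 (each basis-blade product reordered to ascending indices, repeated generators contracted through their squares):
(-33/10) R2 = -737/125*e1 - 1529/75*e2
(131/10*e1 e2) R2 = -18209/225*e1 - 8777/375*e2
Summing the partial products and collecting blades:
Answer: -97678/1125*e1 - 5474/125*e2


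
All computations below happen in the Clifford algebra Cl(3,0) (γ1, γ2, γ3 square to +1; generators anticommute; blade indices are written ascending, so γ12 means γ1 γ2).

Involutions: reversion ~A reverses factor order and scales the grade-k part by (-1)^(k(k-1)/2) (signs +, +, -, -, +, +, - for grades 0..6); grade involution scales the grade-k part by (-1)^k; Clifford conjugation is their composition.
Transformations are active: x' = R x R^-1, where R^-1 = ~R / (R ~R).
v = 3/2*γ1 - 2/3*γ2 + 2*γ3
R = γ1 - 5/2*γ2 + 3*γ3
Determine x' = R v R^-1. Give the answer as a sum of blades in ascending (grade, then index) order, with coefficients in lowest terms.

~R = γ1 - 5/2*γ2 + 3*γ3, and R ~R = 65/4, so R^-1 = ~R / (65/4).
R v = 55/6 + 37/12*γ12 - 5/2*γ13 - 3*γ23
Answer: -29/78*γ1 - 28/13*γ2 + 18/13*γ3


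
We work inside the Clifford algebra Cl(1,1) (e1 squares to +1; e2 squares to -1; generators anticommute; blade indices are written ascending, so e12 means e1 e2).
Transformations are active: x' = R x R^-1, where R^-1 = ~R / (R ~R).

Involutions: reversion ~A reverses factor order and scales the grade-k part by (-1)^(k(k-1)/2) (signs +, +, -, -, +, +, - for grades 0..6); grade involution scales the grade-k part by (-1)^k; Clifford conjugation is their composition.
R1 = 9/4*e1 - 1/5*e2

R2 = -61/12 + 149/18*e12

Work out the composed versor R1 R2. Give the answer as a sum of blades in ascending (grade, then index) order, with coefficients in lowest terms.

Distribute over the terms of R1 (each basis-blade product reordered to ascending indices, repeated generators contracted through their squares):
(9/4*e1) R2 = -183/16*e1 + 149/8*e2
(-1/5*e2) R2 = -149/90*e1 + 61/60*e2
Summing the partial products and collecting blades:
Answer: -9427/720*e1 + 2357/120*e2


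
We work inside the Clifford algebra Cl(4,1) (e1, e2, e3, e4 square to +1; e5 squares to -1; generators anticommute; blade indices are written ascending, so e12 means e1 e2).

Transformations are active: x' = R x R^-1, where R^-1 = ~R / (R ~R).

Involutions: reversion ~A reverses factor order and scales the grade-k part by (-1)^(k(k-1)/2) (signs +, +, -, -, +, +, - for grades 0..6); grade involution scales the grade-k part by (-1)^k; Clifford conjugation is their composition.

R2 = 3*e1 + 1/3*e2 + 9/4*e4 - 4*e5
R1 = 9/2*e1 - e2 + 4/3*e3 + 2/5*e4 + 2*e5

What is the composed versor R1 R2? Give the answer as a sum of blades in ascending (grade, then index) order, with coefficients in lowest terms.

Distribute over the terms of R2 (each basis-blade product reordered to ascending indices, repeated generators contracted through their squares):
R1 (3*e1) = 27/2 + 3*e12 - 4*e13 - 6/5*e14 - 6*e15
R1 (1/3*e2) = -1/3 + 3/2*e12 - 4/9*e23 - 2/15*e24 - 2/3*e25
R1 (9/4*e4) = 9/10 + 81/8*e14 - 9/4*e24 + 3*e34 - 9/2*e45
R1 (-4*e5) = 8 - 18*e15 + 4*e25 - 16/3*e35 - 8/5*e45
Summing the partial products and collecting blades:
Answer: 331/15 + 9/2*e12 - 4*e13 + 357/40*e14 - 24*e15 - 4/9*e23 - 143/60*e24 + 10/3*e25 + 3*e34 - 16/3*e35 - 61/10*e45


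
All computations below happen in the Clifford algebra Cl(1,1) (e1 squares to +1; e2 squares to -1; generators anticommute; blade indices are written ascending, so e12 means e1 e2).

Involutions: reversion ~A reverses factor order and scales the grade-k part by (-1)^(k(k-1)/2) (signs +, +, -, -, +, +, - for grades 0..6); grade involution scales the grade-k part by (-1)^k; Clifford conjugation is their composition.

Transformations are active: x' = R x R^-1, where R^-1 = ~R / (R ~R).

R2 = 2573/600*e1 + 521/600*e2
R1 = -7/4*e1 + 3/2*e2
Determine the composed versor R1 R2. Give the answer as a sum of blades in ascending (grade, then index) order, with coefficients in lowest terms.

Distribute over the terms of R1 (each basis-blade product reordered to ascending indices, repeated generators contracted through their squares):
(-7/4*e1) R2 = -18011/2400 - 3647/2400*e12
(3/2*e2) R2 = -521/400 - 2573/400*e12
Summing the partial products and collecting blades:
Answer: -21137/2400 - 3817/480*e12


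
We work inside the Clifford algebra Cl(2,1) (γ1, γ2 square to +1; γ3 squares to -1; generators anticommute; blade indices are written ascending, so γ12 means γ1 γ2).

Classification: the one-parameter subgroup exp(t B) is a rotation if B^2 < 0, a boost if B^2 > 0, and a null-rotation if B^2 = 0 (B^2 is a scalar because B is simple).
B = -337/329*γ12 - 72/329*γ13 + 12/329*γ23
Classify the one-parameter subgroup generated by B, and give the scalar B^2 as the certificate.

B^2 term by term: the squares give (-337/329)^2*(γ12)^2 + (-72/329)^2*(γ13)^2 + (12/329)^2*(γ23)^2 = 113569/108241*(-1) + 5184/108241*(+1) + 144/108241*(+1) = -1 (each basis 2-blade squares to minus the product of its generators' squares); cross terms between blades sharing an index anticommute and cancel. So B^2 = -1.
Answer: rotation, certificate B^2 = -1. Key observation: B^2 = -1 is a conjugation invariant, so its sign decides the class regardless of the surface form of B.


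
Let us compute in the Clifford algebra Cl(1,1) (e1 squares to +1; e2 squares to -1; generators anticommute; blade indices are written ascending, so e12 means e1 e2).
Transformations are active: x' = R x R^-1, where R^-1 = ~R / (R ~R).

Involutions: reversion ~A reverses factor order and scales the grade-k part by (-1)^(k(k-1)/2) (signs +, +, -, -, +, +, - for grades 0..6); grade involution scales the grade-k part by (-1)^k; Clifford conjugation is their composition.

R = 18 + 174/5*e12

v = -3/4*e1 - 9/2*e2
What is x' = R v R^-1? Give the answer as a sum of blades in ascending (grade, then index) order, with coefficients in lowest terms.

~R = 18 - 174/5*e12, and R ~R = -22176/25, so R^-1 = ~R / (-22176/25).
R v = 1431/10*e1 - 549/10*e2
Answer: -6231/1232*e1 + 8289/1232*e2


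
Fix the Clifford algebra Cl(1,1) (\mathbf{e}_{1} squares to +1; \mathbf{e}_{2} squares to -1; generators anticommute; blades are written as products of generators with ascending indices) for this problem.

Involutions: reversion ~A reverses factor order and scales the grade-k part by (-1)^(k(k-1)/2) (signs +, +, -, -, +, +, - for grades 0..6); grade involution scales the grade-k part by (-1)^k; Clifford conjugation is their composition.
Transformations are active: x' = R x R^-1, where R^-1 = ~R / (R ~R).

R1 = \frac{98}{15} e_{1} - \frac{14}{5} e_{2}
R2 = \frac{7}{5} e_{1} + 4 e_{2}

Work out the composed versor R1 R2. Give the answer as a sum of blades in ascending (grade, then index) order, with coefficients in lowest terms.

Distribute over the terms of R1 (each basis-blade product reordered to ascending indices, repeated generators contracted through their squares):
(\frac{98}{15} e_{1}) R2 = \frac{686}{75} + \frac{392}{15} e_{1} e_{2}
(-\frac{14}{5} e_{2}) R2 = \frac{56}{5} + \frac{98}{25} e_{1} e_{2}
Summing the partial products and collecting blades:
Answer: \frac{1526}{75} + \frac{2254}{75} e_{1} e_{2}


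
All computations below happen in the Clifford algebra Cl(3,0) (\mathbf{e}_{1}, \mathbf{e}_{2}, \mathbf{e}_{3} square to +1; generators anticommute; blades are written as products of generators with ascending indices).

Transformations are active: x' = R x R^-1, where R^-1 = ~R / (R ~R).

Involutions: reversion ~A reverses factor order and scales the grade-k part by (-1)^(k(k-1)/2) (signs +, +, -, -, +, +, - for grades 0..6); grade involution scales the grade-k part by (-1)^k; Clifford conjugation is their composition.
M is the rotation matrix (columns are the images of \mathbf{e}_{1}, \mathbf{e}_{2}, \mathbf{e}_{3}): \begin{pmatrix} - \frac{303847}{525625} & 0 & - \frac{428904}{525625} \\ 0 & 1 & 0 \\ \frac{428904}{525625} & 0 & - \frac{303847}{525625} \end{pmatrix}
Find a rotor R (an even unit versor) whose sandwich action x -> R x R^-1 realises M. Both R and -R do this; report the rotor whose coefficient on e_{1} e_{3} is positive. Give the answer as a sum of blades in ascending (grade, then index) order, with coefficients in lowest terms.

Method: write R = a + b12*e_{1} e_{2} + b13*e_{1} e_{3} + b23*e_{2} e_{3} with a^2 + b12^2 + b13^2 + b23^2 = 1 (so R^-1 = ~R). Expanding the columns R e_j ~R gives tr M = 4a^2 - 1 and, from the antisymmetric part, M21 - M12 = -4a*b12, M13 - M31 = 4a*b13, M32 - M23 = -4a*b23.
Here tr M = -\frac{82069}{525625}, so a^2 = (1 + tr M)/4 = \frac{110889}{525625} and a = ±\frac{333}{725}. Taking a = \frac{333}{725}: M21 - M12 = 0, M13 - M31 = -\frac{857808}{525625}, M32 - M23 = 0, giving b12 = 0, b13 = -\frac{644}{725}, b23 = 0, i.e. R = \frac{333}{725} - \frac{644}{725} e_{1} e_{3}.
Its e_{1} e_{3} coefficient is negative, so report the other preimage -R.
Answer: -\frac{333}{725} + \frac{644}{725} e_{1} e_{3}. Uniqueness: Spin(3) -> SO(3) maps R and -R to the same rotation of trace -\frac{82069}{525625}; fixing the sign of the e_{1} e_{3} coefficient removes the ambiguity.


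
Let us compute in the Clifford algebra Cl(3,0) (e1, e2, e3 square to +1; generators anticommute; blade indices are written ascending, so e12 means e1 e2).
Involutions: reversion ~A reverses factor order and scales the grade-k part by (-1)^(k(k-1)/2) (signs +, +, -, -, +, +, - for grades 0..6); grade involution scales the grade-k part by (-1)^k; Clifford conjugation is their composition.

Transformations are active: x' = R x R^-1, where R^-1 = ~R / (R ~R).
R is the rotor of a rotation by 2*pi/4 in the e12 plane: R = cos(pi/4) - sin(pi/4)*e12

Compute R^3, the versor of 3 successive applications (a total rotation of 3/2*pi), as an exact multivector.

Because a rotor carries half the rotation angle, composing 3 copies of this e12-plane rotor multiplies the phase: 3*(pi/4) = 3*pi/4, hence R^3 = cos(3*pi/4) - sin(3*pi/4)*e12.
cos(3*pi/4) = -sqrt(2)/2 and sin(3*pi/4) = sqrt(2)/2, so R^3 = -sqrt(2)/2 - sqrt(2)/2*e12. The net rotation is 3/2*pi; the rotor keeps the half-angle phase exactly.
Answer: -sqrt(2)/2 - sqrt(2)/2*e12


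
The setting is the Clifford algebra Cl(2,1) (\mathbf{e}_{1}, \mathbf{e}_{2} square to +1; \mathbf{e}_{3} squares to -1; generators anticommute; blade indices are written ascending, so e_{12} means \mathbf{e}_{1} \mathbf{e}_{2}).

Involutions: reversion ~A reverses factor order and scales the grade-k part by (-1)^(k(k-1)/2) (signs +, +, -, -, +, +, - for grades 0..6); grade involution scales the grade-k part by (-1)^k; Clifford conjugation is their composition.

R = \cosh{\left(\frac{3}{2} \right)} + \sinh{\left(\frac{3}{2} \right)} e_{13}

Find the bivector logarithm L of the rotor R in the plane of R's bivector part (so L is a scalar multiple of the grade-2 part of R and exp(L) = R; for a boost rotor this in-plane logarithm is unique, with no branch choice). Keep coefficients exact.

The scalar part of R is \cosh{\left(\frac{3}{2} \right)}, so cosh pins the rapidity up to sign — the sign comes from the bivector part; dividing that part by sinh of the rapidity yields the plane, and the in-plane L = rapidity * plane is unique because the two sign choices cancel.
Concretely: cosh(rapidity) = \cosh{\left(\frac{3}{2} \right)} gives rapidity = ±\frac{3}{2}, and since rapidity/sinh(rapidity) is even the sign is immaterial: L = (rapidity/sinh(rapidity)) * <R>_2 = (\frac{3}{2 \sinh{\left(\frac{3}{2} \right)}}) * <R>_2.
Answer: \frac{3}{2} e_{13}


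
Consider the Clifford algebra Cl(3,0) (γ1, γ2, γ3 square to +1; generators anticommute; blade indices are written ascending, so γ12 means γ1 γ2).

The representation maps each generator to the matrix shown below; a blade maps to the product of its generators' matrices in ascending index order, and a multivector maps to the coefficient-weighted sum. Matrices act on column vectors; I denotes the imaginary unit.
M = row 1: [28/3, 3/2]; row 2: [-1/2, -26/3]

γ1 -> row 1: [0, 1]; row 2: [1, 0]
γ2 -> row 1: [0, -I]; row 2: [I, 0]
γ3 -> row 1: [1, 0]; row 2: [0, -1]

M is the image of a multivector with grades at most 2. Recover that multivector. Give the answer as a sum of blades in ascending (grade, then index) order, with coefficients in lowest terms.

Method: 1, rho(γ1), rho(γ2), rho(γ3) form a trace-orthogonal basis of the 2x2 complex matrices (tr(X Y) = 2 if X = Y, else 0), so M = m0*1 + m1*rho(γ1) + m2*rho(γ2) + m3*rho(γ3) with m0 = tr(M)/2 = 1/3, m1 = tr(M rho(γ1))/2 = 1/2, m2 = tr(M rho(γ2))/2 = I, m3 = tr(M rho(γ3))/2 = 9.
Multiplying table entries, the bivector images are rho(γ12) = I*rho(γ3), rho(γ13) = -I*rho(γ2), rho(γ23) = I*rho(γ1); with real blade coefficients the real parts of m0..m3 are the coefficients of 1, γ1, γ2, γ3 and the imaginary parts give the bivectors (γ23: Im m1, γ13: -Im m2, γ12: Im m3).
Answer: 1/3 + 1/2*γ1 + 9*γ3 - γ13


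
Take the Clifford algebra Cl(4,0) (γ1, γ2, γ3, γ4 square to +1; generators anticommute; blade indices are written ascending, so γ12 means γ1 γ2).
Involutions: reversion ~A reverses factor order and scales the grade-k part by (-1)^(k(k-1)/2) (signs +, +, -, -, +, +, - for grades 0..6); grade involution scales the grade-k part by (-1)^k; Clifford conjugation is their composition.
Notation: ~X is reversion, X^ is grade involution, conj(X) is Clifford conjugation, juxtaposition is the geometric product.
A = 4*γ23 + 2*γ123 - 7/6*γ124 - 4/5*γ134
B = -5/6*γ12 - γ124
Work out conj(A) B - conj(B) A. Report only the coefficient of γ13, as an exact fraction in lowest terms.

first term: -7/6 + 5/3*γ3 - 35/36*γ4 - 10/3*γ13 + 4/5*γ23 + 2*γ34 - 4*γ134 + 2/3*γ234
second term: -7/6 - 5/3*γ3 + 35/36*γ4 + 10/3*γ13 - 4/5*γ23 - 2*γ34 - 4*γ134 + 2/3*γ234
Answer: -20/3


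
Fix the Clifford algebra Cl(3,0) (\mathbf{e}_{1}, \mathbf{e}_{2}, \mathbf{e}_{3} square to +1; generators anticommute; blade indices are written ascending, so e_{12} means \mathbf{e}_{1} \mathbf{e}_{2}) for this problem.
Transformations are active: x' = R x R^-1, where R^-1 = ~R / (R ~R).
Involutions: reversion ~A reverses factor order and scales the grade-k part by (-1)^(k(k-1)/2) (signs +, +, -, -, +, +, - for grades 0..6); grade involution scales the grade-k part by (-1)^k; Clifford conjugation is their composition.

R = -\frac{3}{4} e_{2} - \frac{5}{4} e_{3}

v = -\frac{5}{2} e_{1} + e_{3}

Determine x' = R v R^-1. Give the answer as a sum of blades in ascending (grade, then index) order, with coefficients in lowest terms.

~R = -\frac{3}{4} e_{2} - \frac{5}{4} e_{3}, and R ~R = \frac{17}{8}, so R^-1 = ~R / (\frac{17}{8}).
R v = -\frac{5}{4} - \frac{15}{8} e_{12} - \frac{25}{8} e_{13} - \frac{3}{4} e_{23}
Answer: \frac{5}{2} e_{1} + \frac{15}{17} e_{2} + \frac{8}{17} e_{3}


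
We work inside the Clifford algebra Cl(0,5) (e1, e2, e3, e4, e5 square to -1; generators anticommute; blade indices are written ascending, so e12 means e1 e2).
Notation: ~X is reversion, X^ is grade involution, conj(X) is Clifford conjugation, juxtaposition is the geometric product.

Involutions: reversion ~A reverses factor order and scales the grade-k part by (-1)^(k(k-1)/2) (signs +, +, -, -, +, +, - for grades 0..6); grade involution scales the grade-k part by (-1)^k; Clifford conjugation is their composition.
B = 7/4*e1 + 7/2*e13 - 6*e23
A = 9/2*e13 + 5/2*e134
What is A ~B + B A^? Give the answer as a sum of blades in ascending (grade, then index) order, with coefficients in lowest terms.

first term: 63/4 + 63/8*e3 + 35/4*e4 + 27*e12 - 35/8*e34 + 15*e124
second term: -63/4 - 63/8*e3 + 35/4*e4 + 27*e12 + 35/8*e34 - 15*e124
Answer: 35/2*e4 + 54*e12


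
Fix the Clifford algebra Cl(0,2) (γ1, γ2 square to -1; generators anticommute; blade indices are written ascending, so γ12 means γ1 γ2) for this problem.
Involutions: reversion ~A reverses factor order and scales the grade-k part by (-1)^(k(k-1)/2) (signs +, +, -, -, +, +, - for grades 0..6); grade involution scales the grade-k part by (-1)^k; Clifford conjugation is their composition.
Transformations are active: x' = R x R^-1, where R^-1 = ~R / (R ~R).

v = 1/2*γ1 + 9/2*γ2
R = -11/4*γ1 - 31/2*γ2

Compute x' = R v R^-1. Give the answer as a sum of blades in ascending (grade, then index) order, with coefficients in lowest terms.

~R = -11/4*γ1 - 31/2*γ2, and R ~R = -3965/16, so R^-1 = ~R / (-3965/16).
R v = 569/8 - 37/8*γ12
Answer: 8553/7930*γ1 + 34871/7930*γ2


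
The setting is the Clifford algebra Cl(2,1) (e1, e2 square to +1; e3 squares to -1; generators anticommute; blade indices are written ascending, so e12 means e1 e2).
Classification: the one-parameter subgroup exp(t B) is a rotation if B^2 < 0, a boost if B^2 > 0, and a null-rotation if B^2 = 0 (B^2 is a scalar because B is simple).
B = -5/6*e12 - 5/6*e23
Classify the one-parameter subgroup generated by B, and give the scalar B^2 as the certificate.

B^2 term by term: the squares give (-5/6)^2*(e12)^2 + (-5/6)^2*(e23)^2 = 25/36*(-1) + 25/36*(+1) = 0 (each basis 2-blade squares to minus the product of its generators' squares); cross terms between blades sharing an index anticommute and cancel. So B^2 = 0.
Answer: null-rotation, certificate B^2 = 0. No conjugation can change B^2 = 0; the sign gives the class.


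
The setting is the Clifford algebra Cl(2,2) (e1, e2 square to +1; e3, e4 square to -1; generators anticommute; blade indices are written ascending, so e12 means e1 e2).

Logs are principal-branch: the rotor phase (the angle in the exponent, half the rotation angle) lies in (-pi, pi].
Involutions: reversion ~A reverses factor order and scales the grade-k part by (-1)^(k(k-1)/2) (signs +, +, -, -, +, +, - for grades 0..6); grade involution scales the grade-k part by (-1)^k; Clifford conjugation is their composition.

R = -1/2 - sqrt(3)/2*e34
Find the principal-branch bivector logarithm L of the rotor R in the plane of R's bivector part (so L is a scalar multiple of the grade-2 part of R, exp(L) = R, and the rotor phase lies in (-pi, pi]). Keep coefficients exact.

The scalar part of R is -1/2, so the principal-branch rotor phase is pinned; divide the bivector part by its sine to get the unit plane — L is the phase times that plane.
Concretely: cos(phase) = -1/2 gives phase = ±2*pi/3, and since phase/sin(phase) is even the sign is immaterial: L = (phase/sin(phase)) * <R>_2 = (4*sqrt(3)*pi/9) * <R>_2.
Answer: -2*pi/3*e34


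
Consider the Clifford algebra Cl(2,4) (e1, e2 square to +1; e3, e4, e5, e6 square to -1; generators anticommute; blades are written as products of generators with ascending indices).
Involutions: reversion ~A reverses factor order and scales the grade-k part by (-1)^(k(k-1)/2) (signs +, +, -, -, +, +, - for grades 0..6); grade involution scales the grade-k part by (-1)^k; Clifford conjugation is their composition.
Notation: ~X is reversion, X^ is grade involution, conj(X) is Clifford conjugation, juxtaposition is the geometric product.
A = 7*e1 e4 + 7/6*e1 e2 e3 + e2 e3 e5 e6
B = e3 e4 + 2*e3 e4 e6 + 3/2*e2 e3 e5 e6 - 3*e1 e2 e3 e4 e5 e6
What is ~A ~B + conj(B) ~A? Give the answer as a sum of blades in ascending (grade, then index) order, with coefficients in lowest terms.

first term: -3/2 + 7*e1 e3 - 3*e1 e4 - 7/6*e1 e2 e4 + 14*e1 e3 e6 - 7/4*e1 e5 e6 - 2*e2 e4 e5 - 7/2*e4 e5 e6 - 7/3*e1 e2 e4 e6 - 21*e2 e3 e5 e6 + e2 e4 e5 e6 - 21/2*e1 e2 e3 e4 e5 e6
second term: -3/2 - 7*e1 e3 - 3*e1 e4 + 7/6*e1 e2 e4 + 14*e1 e3 e6 - 7/4*e1 e5 e6 + 2*e2 e4 e5 + 7/2*e4 e5 e6 + 7/3*e1 e2 e4 e6 - 21*e2 e3 e5 e6 - e2 e4 e5 e6 - 21/2*e1 e2 e3 e4 e5 e6
Answer: -3 - 6*e1 e4 + 28*e1 e3 e6 - 7/2*e1 e5 e6 - 42*e2 e3 e5 e6 - 21*e1 e2 e3 e4 e5 e6


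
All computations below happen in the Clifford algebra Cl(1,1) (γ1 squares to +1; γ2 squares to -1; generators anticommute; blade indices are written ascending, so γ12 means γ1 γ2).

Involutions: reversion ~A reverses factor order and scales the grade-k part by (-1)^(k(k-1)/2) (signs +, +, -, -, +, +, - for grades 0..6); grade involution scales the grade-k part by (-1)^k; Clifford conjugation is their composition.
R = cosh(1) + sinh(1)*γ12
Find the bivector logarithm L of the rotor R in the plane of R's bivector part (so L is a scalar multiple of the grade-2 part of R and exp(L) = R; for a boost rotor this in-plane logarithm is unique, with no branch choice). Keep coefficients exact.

The scalar part of R is cosh(1), which determines |rapidity| via cosh; the sign lives in the bivector part, and pairing them (bivector part over sinh of the rapidity = the plane) gives the unique in-plane L = rapidity * plane.
Concretely: cosh(rapidity) = cosh(1) gives rapidity = ±1, and since rapidity/sinh(rapidity) is even the sign is immaterial: L = (rapidity/sinh(rapidity)) * <R>_2 = (1/sinh(1)) * <R>_2.
Answer: γ12


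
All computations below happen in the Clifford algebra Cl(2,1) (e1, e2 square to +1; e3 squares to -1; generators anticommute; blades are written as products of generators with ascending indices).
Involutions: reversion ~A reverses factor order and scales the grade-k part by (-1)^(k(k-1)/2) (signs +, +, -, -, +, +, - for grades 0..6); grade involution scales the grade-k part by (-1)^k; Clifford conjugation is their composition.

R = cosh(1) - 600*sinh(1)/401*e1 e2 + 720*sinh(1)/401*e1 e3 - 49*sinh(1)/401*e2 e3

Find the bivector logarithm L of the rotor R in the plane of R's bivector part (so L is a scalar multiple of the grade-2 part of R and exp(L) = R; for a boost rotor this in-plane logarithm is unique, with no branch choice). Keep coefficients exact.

The scalar part of R is cosh(1), so cosh pins the rapidity up to sign — the sign comes from the bivector part; dividing that part by sinh of the rapidity yields the plane, and the in-plane L = rapidity * plane is unique because the two sign choices cancel.
Concretely: cosh(rapidity) = cosh(1) gives rapidity = ±1, and since rapidity/sinh(rapidity) is even the sign is immaterial: L = (rapidity/sinh(rapidity)) * <R>_2 = (1/sinh(1)) * <R>_2.
Answer: -600/401*e1 e2 + 720/401*e1 e3 - 49/401*e2 e3


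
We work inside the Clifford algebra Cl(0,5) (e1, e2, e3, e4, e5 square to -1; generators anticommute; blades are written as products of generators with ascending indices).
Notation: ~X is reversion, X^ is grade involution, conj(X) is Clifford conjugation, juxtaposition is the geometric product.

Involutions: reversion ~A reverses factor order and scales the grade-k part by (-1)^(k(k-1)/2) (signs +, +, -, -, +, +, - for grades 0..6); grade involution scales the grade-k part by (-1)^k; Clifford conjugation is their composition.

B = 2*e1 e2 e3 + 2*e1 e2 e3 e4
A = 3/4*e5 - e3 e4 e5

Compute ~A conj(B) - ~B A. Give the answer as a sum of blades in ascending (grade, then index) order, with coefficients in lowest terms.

first term: -2*e1 e2 e5 - 3/2*e1 e2 e3 e5 - 2*e1 e2 e4 e5 + 3/2*e1 e2 e3 e4 e5
second term: 2*e1 e2 e5 - 3/2*e1 e2 e3 e5 - 2*e1 e2 e4 e5 + 3/2*e1 e2 e3 e4 e5
Answer: -4*e1 e2 e5


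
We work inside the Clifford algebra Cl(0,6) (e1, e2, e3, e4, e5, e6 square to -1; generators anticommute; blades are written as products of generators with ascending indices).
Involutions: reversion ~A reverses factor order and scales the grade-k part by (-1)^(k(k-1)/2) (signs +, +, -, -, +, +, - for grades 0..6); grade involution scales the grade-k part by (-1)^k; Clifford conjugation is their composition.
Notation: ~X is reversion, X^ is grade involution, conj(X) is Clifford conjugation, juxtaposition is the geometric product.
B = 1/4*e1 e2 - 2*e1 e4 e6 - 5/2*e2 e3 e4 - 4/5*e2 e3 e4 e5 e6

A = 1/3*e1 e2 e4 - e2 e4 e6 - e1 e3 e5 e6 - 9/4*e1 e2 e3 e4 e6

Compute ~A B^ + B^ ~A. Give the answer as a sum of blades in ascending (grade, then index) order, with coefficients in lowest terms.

first term: 1/12*e4 + 2*e1 e2 - 5/6*e1 e3 + 9/5*e1 e5 + 45/8*e1 e6 - 9/2*e2 e3 - 2/3*e2 e6 - 4/5*e3 e5 - 5/2*e3 e6 + 4/5*e1 e2 e4 + 1/4*e1 e4 e6 + 2*e3 e4 e5 + 9/16*e3 e4 e6 - 4/15*e1 e3 e5 e6 + 1/4*e2 e3 e5 e6 - 5/2*e1 e2 e4 e5 e6
second term: 1/12*e4 - 2*e1 e2 + 5/6*e1 e3 - 9/5*e1 e5 + 45/8*e1 e6 - 9/2*e2 e3 + 2/3*e2 e6 - 4/5*e3 e5 + 5/2*e3 e6 - 4/5*e1 e2 e4 - 1/4*e1 e4 e6 + 2*e3 e4 e5 + 9/16*e3 e4 e6 + 4/15*e1 e3 e5 e6 - 1/4*e2 e3 e5 e6 + 5/2*e1 e2 e4 e5 e6
Answer: 1/6*e4 + 45/4*e1 e6 - 9*e2 e3 - 8/5*e3 e5 + 4*e3 e4 e5 + 9/8*e3 e4 e6


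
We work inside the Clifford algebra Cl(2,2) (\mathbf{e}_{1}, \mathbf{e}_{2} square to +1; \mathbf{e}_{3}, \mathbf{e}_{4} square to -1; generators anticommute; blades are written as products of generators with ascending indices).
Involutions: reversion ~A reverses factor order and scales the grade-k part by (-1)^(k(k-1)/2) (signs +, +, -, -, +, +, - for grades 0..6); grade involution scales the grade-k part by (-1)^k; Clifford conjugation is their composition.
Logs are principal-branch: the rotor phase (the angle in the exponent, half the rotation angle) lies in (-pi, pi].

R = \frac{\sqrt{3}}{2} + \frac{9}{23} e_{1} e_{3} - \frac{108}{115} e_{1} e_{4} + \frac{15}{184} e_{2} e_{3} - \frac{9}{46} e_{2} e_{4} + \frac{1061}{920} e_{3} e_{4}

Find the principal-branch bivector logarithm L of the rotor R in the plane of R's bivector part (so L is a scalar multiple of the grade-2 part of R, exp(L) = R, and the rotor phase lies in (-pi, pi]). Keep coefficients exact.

The scalar part of R is \frac{\sqrt{3}}{2}, so the principal-branch rotor phase is pinned; divide the bivector part by its sine to get the unit plane — L is the phase times that plane.
Concretely: cos(phase) = \frac{\sqrt{3}}{2} gives phase = ±\frac{\pi}{6}, and since phase/sin(phase) is even the sign is immaterial: L = (phase/sin(phase)) * <R>_2 = (\frac{\pi}{3}) * <R>_2.
Answer: \frac{3 \pi}{23} e_{1} e_{3} - \frac{36 \pi}{115} e_{1} e_{4} + \frac{5 \pi}{184} e_{2} e_{3} - \frac{3 \pi}{46} e_{2} e_{4} + \frac{1061 \pi}{2760} e_{3} e_{4}


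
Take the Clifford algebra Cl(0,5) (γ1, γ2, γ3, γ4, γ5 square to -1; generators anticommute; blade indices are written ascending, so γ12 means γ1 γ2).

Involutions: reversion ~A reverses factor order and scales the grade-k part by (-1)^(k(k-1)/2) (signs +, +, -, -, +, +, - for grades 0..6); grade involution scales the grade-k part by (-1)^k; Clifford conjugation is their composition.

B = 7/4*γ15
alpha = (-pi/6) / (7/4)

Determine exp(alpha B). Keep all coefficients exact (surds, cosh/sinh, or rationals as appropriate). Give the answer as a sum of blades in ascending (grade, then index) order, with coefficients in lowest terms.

B^2 = (7/4)^2*(γ15)^2 = 49/16*(-1) = -49/16 (a basis 2-blade squares to minus the product of its generators' squares).
B^2 = -49/16 — B^2 < 0, so the exponential closes trigonometrically: l = 7/4, alpha*l = -pi/6, so exp(alpha B) = cos(-pi/6) + (sin(-pi/6)/(7/4))*B = sqrt(3)/2 + (-2/7)*B.
Answer: sqrt(3)/2 - 1/2*γ15


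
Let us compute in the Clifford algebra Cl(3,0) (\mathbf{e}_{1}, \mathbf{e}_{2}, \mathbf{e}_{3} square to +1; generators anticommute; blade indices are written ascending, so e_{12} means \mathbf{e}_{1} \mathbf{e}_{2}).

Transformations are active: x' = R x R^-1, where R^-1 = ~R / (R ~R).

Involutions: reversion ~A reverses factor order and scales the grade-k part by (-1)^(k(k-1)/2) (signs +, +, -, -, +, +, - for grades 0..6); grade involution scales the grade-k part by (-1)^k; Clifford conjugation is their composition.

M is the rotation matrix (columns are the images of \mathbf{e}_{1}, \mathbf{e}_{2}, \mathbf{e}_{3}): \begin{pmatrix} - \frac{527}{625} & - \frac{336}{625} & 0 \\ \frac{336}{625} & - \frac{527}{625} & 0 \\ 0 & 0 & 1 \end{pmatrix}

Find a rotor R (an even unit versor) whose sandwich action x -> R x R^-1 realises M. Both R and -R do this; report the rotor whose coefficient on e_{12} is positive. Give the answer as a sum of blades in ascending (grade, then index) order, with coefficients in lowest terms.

Method: write R = a + b12*e_{12} + b13*e_{13} + b23*e_{23} with a^2 + b12^2 + b13^2 + b23^2 = 1 (so R^-1 = ~R). Expanding the columns R e_j ~R gives tr M = 4a^2 - 1 and, from the antisymmetric part, M21 - M12 = -4a*b12, M13 - M31 = 4a*b13, M32 - M23 = -4a*b23.
Here tr M = -\frac{429}{625}, so a^2 = (1 + tr M)/4 = \frac{49}{625} and a = ±\frac{7}{25}. Taking a = \frac{7}{25}: M21 - M12 = \frac{672}{625}, M13 - M31 = 0, M32 - M23 = 0, giving b12 = -\frac{24}{25}, b13 = 0, b23 = 0, i.e. R = \frac{7}{25} - \frac{24}{25} e_{12}.
Its e_{12} coefficient is negative, so report the other preimage -R.
Answer: -\frac{7}{25} + \frac{24}{25} e_{12}. Why the constraint matters: R and -R act identically through the sandwich — M has trace -\frac{429}{625} either way — so only the sign condition on e_{12} picks one of the two preimages.


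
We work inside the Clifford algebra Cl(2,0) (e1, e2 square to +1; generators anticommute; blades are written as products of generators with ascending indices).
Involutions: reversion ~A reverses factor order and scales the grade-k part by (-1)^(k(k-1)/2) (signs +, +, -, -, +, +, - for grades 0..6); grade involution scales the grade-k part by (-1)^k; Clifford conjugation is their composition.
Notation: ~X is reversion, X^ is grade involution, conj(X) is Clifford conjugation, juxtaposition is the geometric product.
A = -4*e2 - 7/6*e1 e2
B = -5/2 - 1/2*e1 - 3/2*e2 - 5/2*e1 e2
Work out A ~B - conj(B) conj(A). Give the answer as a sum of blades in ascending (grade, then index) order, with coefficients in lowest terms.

first term: 107/12 + 47/4*e1 + 113/12*e2 + 11/12*e1 e2
second term: 37/12 + 33/4*e1 - 113/12*e2 - 11/12*e1 e2
Answer: 35/6 + 7/2*e1 + 113/6*e2 + 11/6*e1 e2


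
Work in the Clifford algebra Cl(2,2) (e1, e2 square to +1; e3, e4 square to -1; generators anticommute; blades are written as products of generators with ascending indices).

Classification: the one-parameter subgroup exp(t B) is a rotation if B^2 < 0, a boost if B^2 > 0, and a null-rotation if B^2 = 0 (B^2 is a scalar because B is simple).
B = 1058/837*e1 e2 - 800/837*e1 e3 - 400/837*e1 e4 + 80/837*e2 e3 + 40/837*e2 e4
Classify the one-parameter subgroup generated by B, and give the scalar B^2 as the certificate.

B^2 term by term: the squares give (1058/837)^2*(e1 e2)^2 + (-800/837)^2*(e1 e3)^2 + (-400/837)^2*(e1 e4)^2 + (80/837)^2*(e2 e3)^2 + (40/837)^2*(e2 e4)^2 = 1119364/700569*(-1) + 640000/700569*(+1) + 160000/700569*(+1) + 6400/700569*(+1) + 1600/700569*(+1) = -4/9 (each basis 2-blade squares to minus the product of its generators' squares); cross terms between blades sharing an index anticommute and cancel; the commuting (index-disjoint) pairs give grade-4 terms 2*c*c'*(blade product), which cancel blade by blade — e1 e2 e3 e4: 64000/700569 - 64000/700569 = 0 — confirming B is simple. So B^2 = -4/9.
Answer: rotation, certificate B^2 = -4/9. Key observation: B^2 = -4/9 is a conjugation invariant, so its sign decides the class regardless of the surface form of B.


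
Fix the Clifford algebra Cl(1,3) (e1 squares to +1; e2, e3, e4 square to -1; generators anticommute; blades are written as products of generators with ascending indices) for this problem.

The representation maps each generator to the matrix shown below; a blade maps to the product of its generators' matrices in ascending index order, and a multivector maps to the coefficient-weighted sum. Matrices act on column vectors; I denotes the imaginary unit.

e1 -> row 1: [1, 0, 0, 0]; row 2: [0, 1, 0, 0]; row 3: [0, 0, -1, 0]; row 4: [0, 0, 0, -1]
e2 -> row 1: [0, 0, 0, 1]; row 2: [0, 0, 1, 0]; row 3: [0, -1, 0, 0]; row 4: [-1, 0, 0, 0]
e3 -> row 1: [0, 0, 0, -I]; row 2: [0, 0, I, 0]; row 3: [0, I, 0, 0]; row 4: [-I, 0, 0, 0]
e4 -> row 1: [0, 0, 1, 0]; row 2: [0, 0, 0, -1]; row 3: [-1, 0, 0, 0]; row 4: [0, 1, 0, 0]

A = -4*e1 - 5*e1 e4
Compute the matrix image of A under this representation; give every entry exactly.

Bivector images (products of the table entries): rho(e1 e4) = rho(e1)rho(e4) = row 1: [0, 0, 1, 0]; row 2: [0, 0, 0, -1]; row 3: [1, 0, 0, 0]; row 4: [0, -1, 0, 0].
M = (-4)*rho(e1) + (-5)*rho(e1 e4), summed entrywise:
Answer: row 1: [-4, 0, -5, 0]; row 2: [0, -4, 0, 5]; row 3: [-5, 0, 4, 0]; row 4: [0, 5, 0, 4]


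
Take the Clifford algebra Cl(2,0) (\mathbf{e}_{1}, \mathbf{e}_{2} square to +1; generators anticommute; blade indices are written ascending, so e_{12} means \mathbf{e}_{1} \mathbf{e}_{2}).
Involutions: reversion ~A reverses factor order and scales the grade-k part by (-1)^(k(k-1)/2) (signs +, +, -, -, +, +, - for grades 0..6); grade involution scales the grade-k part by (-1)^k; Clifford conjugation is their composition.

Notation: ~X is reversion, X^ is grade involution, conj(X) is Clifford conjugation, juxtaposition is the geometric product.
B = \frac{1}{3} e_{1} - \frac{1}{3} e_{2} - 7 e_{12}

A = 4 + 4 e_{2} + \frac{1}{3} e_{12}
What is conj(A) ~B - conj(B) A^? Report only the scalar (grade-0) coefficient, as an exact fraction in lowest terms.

first term: \frac{11}{3} + \frac{265}{9} e_{1} - \frac{11}{9} e_{2} + \frac{88}{3} e_{12}
second term: -\frac{11}{3} - \frac{265}{9} e_{1} + \frac{11}{9} e_{2} + \frac{88}{3} e_{12}
Answer: \frac{22}{3}


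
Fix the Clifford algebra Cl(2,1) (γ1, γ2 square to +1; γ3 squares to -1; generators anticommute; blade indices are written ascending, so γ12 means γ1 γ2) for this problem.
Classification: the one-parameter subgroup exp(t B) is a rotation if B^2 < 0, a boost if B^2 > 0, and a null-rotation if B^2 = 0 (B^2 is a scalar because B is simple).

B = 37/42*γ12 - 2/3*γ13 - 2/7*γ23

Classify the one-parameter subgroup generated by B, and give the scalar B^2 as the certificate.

B^2 term by term: the squares give (37/42)^2*(γ12)^2 + (-2/3)^2*(γ13)^2 + (-2/7)^2*(γ23)^2 = 1369/1764*(-1) + 4/9*(+1) + 4/49*(+1) = -1/4 (each basis 2-blade squares to minus the product of its generators' squares); cross terms between blades sharing an index anticommute and cancel. So B^2 = -1/4.
Answer: rotation, certificate B^2 = -1/4. The scalar -1/4 is the complete invariant here: its sign names the subgroup type.


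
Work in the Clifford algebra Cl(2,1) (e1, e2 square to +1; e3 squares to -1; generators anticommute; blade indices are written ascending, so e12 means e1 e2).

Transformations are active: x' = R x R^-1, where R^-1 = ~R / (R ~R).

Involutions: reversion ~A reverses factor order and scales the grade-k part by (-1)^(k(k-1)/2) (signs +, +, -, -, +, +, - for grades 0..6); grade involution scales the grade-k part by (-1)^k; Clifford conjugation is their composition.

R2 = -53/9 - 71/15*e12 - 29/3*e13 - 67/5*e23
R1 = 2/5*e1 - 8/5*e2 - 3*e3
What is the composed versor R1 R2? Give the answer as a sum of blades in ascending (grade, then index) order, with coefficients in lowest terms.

Distribute over the terms of R1 (each basis-blade product reordered to ascending indices, repeated generators contracted through their squares):
(2/5*e1) R2 = -106/45*e1 - 142/75*e2 - 58/15*e3 - 134/25*e123
(-8/5*e2) R2 = -568/75*e1 + 424/45*e2 + 536/25*e3 - 232/15*e123
(-3*e3) R2 = 29*e1 + 201/5*e2 + 53/3*e3 + 71/5*e123
Summing the partial products and collecting blades:
Answer: 4291/225*e1 + 10739/225*e2 + 881/25*e3 - 497/75*e123


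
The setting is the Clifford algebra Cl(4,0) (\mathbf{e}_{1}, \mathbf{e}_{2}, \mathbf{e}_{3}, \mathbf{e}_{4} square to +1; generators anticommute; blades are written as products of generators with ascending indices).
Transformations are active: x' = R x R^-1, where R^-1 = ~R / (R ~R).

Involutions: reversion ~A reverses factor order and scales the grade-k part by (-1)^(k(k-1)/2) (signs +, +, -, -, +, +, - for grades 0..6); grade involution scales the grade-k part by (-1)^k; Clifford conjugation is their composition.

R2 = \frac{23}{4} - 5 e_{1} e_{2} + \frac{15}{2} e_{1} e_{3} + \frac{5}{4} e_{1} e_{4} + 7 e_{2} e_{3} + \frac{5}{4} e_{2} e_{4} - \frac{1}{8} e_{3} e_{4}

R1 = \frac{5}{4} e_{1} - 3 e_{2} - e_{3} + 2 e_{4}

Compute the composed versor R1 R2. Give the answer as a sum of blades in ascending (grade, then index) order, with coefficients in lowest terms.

Distribute over the terms of R1 (each basis-blade product reordered to ascending indices, repeated generators contracted through their squares):
(\frac{5}{4} e_{1}) R2 = \frac{115}{16} e_{1} - \frac{25}{4} e_{2} + \frac{75}{8} e_{3} + \frac{25}{16} e_{4} + \frac{35}{4} e_{1} e_{2} e_{3} + \frac{25}{16} e_{1} e_{2} e_{4} - \frac{5}{32} e_{1} e_{3} e_{4}
(-3 e_{2}) R2 = -15 e_{1} - \frac{69}{4} e_{2} - 21 e_{3} - \frac{15}{4} e_{4} + \frac{45}{2} e_{1} e_{2} e_{3} + \frac{15}{4} e_{1} e_{2} e_{4} + \frac{3}{8} e_{2} e_{3} e_{4}
(-e_{3}) R2 = \frac{15}{2} e_{1} + 7 e_{2} - \frac{23}{4} e_{3} + \frac{1}{8} e_{4} + 5 e_{1} e_{2} e_{3} + \frac{5}{4} e_{1} e_{3} e_{4} + \frac{5}{4} e_{2} e_{3} e_{4}
(2 e_{4}) R2 = -\frac{5}{2} e_{1} - \frac{5}{2} e_{2} + \frac{1}{4} e_{3} + \frac{23}{2} e_{4} - 10 e_{1} e_{2} e_{4} + 15 e_{1} e_{3} e_{4} + 14 e_{2} e_{3} e_{4}
Summing the partial products and collecting blades:
Answer: -\frac{45}{16} e_{1} - 19 e_{2} - \frac{137}{8} e_{3} + \frac{151}{16} e_{4} + \frac{145}{4} e_{1} e_{2} e_{3} - \frac{75}{16} e_{1} e_{2} e_{4} + \frac{515}{32} e_{1} e_{3} e_{4} + \frac{125}{8} e_{2} e_{3} e_{4}


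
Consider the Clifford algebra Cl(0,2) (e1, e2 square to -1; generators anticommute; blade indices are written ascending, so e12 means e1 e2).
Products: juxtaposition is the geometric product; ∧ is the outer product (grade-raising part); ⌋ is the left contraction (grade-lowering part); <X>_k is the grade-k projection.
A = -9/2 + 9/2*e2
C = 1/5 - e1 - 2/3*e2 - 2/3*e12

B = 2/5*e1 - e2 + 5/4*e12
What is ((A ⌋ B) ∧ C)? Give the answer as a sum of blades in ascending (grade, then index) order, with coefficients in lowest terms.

step 1: 9/2 + 153/40*e1 + 9/2*e2 - 45/8*e12
step 2: 9/10 - 747/200*e1 - 21/10*e2 - 87/40*e12
Answer: 9/10 - 747/200*e1 - 21/10*e2 - 87/40*e12


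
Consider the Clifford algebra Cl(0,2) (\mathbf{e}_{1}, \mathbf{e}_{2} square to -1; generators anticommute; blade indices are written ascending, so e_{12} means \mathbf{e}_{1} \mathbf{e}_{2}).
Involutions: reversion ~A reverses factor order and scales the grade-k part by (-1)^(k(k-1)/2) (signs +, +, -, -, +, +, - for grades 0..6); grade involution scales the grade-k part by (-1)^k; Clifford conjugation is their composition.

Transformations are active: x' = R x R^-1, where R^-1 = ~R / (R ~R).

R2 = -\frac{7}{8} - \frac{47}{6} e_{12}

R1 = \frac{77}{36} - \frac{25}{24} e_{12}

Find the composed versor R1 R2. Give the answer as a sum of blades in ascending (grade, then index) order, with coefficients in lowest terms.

Distribute over the terms of R1 (each basis-blade product reordered to ascending indices, repeated generators contracted through their squares):
(\frac{77}{36}) R2 = -\frac{539}{288} - \frac{3619}{216} e_{12}
(-\frac{25}{24} e_{12}) R2 = -\frac{1175}{144} + \frac{175}{192} e_{12}
Summing the partial products and collecting blades:
Answer: -\frac{321}{32} - \frac{27377}{1728} e_{12}


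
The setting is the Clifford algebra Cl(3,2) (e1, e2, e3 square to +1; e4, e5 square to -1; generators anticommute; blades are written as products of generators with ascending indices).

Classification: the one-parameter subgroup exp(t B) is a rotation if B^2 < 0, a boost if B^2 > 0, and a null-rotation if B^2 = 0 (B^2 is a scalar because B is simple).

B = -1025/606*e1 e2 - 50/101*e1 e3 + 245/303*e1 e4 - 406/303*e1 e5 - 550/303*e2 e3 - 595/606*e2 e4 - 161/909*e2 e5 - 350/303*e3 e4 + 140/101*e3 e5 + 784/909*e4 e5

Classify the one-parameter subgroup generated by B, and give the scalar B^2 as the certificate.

B^2 term by term: the squares give (-1025/606)^2*(e1 e2)^2 + (-50/101)^2*(e1 e3)^2 + (245/303)^2*(e1 e4)^2 + (-406/303)^2*(e1 e5)^2 + (-550/303)^2*(e2 e3)^2 + (-595/606)^2*(e2 e4)^2 + (-161/909)^2*(e2 e5)^2 + (-350/303)^2*(e3 e4)^2 + (140/101)^2*(e3 e5)^2 + (784/909)^2*(e4 e5)^2 = 1050625/367236*(-1) + 2500/10201*(-1) + 60025/91809*(+1) + 164836/91809*(+1) + 302500/91809*(-1) + 354025/367236*(+1) + 25921/826281*(+1) + 122500/91809*(+1) + 19600/10201*(+1) + 614656/826281*(-1) = -4/9 (each basis 2-blade squares to minus the product of its generators' squares); cross terms between blades sharing an index anticommute and cancel; the commuting (index-disjoint) pairs give grade-4 terms 2*c*c'*(blade product), which cancel blade by blade — e1 e2 e3 e4: 358750/91809 - 29750/30603 - 269500/91809 = 0; e1 e2 e3 e5: -143500/30603 - 16100/91809 + 446600/91809 = 0; e1 e2 e4 e5: -803600/275427 + 78890/275427 + 241570/91809 = 0; e1 e3 e4 e5: -78400/91809 - 68600/30603 + 284200/91809 = 0; e2 e3 e4 e5: -862400/275427 + 83300/30603 + 112700/275427 = 0 — confirming B is simple. So B^2 = -4/9.
Answer: rotation, certificate B^2 = -4/9. Why this suffices: the scalar -4/9 survives any versor conjugation, so its sign alone determines the class however B is presented.
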